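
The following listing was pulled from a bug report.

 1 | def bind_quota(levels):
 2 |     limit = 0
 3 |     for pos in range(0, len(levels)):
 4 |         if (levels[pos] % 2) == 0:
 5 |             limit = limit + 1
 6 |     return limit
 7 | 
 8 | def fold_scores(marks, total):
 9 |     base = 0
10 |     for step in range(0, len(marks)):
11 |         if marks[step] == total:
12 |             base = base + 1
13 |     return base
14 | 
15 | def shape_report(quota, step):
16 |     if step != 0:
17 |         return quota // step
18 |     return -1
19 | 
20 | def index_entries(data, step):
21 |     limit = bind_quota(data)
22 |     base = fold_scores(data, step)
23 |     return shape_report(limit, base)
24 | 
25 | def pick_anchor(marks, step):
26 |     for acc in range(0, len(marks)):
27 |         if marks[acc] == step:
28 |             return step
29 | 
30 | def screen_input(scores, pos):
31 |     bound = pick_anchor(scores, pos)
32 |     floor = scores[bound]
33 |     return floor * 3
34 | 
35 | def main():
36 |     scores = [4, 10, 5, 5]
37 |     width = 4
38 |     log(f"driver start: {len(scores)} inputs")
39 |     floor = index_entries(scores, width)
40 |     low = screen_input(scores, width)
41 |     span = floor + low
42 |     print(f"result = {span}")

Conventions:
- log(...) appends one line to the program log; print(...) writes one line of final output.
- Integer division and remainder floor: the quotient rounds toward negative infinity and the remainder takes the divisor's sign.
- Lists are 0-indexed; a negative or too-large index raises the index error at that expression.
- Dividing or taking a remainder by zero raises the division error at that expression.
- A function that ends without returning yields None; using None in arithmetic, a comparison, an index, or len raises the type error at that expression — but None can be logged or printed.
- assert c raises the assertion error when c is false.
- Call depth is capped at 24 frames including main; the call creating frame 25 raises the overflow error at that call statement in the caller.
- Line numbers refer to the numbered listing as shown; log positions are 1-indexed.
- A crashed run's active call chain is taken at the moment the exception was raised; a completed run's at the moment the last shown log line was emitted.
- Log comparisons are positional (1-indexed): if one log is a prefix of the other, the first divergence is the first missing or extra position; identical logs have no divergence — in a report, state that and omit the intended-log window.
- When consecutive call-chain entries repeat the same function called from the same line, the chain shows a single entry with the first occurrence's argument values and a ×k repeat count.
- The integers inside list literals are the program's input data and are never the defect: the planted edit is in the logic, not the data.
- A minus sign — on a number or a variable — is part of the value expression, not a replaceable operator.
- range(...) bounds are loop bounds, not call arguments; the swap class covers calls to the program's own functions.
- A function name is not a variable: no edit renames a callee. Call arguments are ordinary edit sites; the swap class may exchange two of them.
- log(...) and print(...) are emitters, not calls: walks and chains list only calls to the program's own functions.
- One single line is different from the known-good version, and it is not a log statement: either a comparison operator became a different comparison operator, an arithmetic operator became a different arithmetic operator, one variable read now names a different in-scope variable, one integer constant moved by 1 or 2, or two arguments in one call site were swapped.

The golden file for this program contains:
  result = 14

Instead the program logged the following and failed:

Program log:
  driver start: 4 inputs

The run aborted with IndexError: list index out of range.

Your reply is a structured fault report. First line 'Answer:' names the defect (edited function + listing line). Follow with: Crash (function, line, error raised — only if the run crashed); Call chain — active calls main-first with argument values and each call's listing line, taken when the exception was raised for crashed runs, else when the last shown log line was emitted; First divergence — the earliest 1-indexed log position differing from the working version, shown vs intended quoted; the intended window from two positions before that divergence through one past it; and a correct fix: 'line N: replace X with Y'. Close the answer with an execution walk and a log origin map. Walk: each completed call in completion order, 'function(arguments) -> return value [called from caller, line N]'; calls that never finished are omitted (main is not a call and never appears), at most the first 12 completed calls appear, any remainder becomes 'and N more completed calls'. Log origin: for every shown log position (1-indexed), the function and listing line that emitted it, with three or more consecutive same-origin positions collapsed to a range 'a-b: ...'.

Answer: the defect is in pick_anchor at line 28.
Key observation: Every log line matches the working run — the failure is the only observable divergence.
Crash: screen_input, line 32, IndexError.
Call chain: main -> screen_input([4, 10, 5, 5], 4) (called at line 40).
First divergence: none; the two logs match at every position.
Execution walk:
  bind_quota([4, 10, 5, 5]) -> 2  [called from index_entries, line 21]
  fold_scores([4, 10, 5, 5], 4) -> 1  [called from index_entries, line 22]
  shape_report(2, 1) -> 2  [called from index_entries, line 23]
  index_entries([4, 10, 5, 5], 4) -> 2  [called from main, line 39]
  pick_anchor([4, 10, 5, 5], 4) -> 4  [called from screen_input, line 31]
Origin of each log line:
  1: emitted by main (line 38)
A correct fix: line 28: replace `step` with `acc`.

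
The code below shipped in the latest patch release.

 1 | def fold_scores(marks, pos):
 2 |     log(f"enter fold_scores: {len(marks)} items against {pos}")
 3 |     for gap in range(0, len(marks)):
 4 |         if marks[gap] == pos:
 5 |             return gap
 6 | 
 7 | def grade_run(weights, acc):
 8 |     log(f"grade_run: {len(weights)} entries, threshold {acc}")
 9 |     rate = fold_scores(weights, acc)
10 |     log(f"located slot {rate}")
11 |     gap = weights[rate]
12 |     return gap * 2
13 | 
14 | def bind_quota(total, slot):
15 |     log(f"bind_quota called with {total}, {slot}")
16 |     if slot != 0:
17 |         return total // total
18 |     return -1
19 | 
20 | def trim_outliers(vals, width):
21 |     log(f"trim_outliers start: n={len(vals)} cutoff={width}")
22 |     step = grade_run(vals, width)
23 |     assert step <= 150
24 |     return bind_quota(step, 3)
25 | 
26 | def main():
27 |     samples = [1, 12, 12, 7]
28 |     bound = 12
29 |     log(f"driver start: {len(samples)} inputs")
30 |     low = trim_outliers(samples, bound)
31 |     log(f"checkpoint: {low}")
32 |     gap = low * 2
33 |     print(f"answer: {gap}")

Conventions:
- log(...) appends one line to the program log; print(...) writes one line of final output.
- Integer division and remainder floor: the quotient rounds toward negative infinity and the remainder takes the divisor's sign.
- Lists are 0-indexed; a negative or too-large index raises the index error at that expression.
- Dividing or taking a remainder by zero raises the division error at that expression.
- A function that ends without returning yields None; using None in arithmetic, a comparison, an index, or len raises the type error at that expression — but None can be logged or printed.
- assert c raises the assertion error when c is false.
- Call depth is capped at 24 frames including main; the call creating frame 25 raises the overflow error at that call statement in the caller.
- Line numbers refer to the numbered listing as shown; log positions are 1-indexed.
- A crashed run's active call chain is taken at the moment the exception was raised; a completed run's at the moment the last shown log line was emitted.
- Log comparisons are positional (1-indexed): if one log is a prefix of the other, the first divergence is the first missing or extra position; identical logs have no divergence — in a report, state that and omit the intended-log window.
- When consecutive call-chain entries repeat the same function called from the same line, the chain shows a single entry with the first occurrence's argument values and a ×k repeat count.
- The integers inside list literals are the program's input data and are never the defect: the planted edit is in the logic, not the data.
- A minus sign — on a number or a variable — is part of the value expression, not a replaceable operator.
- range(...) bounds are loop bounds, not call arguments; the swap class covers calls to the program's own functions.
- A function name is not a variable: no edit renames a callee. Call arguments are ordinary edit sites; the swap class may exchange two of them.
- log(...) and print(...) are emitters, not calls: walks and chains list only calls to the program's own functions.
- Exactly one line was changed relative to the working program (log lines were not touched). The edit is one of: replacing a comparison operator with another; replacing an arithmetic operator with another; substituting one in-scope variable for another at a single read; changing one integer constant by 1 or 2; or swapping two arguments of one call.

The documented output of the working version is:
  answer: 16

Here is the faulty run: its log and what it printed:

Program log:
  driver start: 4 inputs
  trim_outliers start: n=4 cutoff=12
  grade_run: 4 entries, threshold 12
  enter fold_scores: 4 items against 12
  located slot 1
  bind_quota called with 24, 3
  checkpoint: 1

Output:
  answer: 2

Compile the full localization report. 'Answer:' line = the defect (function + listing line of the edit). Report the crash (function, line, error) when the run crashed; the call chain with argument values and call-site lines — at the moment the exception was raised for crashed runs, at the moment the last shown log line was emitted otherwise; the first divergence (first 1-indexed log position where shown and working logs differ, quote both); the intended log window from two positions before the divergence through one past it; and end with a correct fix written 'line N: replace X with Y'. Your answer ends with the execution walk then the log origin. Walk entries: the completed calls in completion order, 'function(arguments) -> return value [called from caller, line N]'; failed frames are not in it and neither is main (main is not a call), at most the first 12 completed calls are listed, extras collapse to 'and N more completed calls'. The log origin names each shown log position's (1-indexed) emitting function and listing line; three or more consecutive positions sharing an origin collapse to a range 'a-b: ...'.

Answer: the defect is in bind_quota at line 17.
Key observation: At log position 7 the runs split — shown 'checkpoint: 1', but the working version logs 'checkpoint: 8'.
Call chain: main.
First divergence: position 7 — the shown line 'checkpoint: 1' should read 'checkpoint: 8'.
Intended log window:
  5: located slot 1
  6: bind_quota called with 24, 3
  7: checkpoint: 8
Execution walk:
  fold_scores([1, 12, 12, 7], 12) -> 1  [called from grade_run, line 9]
  grade_run([1, 12, 12, 7], 12) -> 24  [called from trim_outliers, line 22]
  bind_quota(24, 3) -> 1  [called from trim_outliers, line 24]
  trim_outliers([1, 12, 12, 7], 12) -> 1  [called from main, line 30]
Log origin:
  1: emitted by main (line 29)
  2: emitted by trim_outliers (line 21)
  3: emitted by grade_run (line 8)
  4: emitted by fold_scores (line 2)
  5: emitted by grade_run (line 10)
  6: emitted by bind_quota (line 15)
  7: emitted by main (line 31)
A correct fix: line 17: replace `total // total` with `total // slot`.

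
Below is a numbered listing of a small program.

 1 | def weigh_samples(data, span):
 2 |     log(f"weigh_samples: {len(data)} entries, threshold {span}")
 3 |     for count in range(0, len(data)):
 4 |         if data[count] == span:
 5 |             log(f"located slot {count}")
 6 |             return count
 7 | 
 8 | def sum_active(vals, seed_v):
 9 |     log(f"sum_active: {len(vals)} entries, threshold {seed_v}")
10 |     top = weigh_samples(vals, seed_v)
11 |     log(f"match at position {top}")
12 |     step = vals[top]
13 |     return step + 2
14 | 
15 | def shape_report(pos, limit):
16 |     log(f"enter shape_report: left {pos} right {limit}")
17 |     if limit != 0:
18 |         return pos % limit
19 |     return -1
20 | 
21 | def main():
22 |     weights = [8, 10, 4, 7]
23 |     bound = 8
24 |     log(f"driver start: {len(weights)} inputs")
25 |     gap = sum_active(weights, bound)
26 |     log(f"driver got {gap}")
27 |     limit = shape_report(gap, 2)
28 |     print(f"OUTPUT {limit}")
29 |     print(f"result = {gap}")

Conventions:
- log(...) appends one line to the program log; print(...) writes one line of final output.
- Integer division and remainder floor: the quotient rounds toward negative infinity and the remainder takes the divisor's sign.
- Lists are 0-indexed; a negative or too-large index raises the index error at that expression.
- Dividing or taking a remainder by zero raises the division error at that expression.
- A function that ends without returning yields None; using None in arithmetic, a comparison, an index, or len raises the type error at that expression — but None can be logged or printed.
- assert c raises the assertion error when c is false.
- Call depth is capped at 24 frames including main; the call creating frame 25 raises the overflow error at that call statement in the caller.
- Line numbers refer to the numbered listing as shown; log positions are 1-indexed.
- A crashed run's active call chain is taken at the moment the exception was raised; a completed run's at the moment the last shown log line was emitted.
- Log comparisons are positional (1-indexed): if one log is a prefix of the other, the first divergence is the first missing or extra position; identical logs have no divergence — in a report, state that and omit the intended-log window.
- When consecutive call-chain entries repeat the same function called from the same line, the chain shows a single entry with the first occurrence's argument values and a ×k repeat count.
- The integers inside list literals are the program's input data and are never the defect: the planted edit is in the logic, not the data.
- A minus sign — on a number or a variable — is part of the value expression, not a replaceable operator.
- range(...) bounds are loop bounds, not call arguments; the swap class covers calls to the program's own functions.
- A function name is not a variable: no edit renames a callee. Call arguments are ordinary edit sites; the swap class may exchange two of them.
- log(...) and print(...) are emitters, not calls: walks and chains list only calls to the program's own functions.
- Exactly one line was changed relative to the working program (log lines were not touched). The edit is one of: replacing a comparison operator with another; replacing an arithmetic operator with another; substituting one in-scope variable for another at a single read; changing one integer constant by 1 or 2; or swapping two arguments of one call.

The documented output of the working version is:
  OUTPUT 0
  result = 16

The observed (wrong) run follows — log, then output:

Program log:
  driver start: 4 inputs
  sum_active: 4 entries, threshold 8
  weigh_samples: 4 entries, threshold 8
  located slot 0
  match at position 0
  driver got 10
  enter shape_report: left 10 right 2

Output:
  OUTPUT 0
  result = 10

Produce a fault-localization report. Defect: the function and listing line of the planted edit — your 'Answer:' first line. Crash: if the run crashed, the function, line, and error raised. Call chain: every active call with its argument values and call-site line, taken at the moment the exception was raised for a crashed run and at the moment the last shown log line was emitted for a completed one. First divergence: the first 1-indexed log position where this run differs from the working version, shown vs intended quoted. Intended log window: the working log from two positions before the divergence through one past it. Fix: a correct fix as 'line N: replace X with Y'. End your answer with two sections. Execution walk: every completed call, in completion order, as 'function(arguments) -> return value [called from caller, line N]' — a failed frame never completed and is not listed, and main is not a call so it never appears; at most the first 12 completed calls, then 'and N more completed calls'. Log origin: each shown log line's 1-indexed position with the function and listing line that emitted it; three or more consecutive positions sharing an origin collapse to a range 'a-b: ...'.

Answer: the defect is in sum_active at line 13.
Key fact: The earliest visible damage is log position 6 — 'driver got 10' rather than the intended 'driver got 16'.
Call chain: main -> shape_report(10, 2) (called at line 27).
First divergence: position 6 — the shown line 'driver got 10' should read 'driver got 16'.
Intended log window:
  4: located slot 0
  5: match at position 0
  6: driver got 16
  7: enter shape_report: left 16 right 2
Execution walk:
  weigh_samples([8, 10, 4, 7], 8) -> 0  [called from sum_active, line 10]
  sum_active([8, 10, 4, 7], 8) -> 10  [called from main, line 25]
  shape_report(10, 2) -> 0  [called from main, line 27]
Log origin:
  1 — main, line 24
  2 — sum_active, line 9
  3 — weigh_samples, line 2
  4 — weigh_samples, line 5
  5 — sum_active, line 11
  6 — main, line 26
  7 — shape_report, line 16
A correct fix: line 13: replace `+` with `*`.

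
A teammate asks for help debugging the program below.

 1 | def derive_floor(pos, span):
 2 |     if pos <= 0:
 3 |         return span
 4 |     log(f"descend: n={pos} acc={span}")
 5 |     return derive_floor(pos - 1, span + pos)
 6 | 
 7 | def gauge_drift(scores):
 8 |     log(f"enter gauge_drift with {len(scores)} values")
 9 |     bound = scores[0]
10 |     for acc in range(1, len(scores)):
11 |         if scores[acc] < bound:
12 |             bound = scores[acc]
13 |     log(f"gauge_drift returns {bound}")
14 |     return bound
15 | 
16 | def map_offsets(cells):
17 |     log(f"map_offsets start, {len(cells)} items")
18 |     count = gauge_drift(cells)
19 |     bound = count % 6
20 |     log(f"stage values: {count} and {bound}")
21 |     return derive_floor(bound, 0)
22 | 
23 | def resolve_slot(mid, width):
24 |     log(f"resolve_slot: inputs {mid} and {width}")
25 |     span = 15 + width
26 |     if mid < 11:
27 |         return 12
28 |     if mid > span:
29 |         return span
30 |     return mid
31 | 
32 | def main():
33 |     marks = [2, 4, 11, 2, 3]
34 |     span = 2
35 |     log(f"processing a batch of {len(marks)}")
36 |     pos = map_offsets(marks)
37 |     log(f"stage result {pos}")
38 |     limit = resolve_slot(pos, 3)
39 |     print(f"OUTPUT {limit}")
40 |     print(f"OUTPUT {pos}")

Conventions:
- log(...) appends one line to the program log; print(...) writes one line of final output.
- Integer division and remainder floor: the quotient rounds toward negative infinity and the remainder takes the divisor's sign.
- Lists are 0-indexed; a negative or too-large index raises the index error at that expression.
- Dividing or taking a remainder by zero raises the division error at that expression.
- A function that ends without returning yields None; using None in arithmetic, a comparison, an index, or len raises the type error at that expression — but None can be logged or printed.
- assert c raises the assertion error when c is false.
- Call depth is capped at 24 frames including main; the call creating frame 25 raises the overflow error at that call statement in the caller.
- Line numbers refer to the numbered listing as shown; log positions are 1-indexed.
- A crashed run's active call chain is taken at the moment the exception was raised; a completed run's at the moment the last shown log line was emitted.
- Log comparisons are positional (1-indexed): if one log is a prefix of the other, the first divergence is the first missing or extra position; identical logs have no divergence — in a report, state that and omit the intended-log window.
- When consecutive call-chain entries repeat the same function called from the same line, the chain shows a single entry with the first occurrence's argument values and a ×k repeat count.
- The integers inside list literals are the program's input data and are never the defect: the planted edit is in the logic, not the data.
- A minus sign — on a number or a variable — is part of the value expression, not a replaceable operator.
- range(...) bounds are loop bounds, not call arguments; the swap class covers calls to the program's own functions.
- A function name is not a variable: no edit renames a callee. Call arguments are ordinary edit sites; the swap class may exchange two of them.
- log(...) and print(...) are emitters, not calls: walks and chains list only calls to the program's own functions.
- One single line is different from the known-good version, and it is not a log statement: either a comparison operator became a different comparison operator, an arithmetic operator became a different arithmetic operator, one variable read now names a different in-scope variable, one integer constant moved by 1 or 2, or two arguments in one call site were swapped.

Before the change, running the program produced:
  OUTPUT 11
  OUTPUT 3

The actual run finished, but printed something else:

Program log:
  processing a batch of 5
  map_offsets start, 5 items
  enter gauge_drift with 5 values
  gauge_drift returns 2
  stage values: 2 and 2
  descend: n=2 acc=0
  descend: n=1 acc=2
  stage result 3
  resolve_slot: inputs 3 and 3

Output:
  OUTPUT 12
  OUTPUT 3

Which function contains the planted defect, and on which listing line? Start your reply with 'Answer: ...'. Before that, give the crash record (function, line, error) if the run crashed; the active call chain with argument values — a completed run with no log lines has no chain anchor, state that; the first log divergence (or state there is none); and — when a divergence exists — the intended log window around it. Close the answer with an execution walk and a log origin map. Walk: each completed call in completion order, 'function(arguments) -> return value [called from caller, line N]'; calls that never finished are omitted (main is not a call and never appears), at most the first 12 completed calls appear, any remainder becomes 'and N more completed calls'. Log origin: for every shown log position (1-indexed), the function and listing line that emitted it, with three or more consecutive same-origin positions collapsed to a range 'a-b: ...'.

Answer: the defect is in resolve_slot at line 27.
Key observation: No log line changed; the fault shows up purely in the output.
Call chain: main -> resolve_slot(3, 3) (called at line 38).
First divergence: none; the two logs match at every position.
Execution walk:
  gauge_drift([2, 4, 11, 2, 3]) -> 2  [called from map_offsets, line 18]
  derive_floor(0, 3) -> 3  [called from derive_floor, line 5]
  derive_floor(1, 2) -> 3  [called from derive_floor, line 5]
  derive_floor(2, 0) -> 3  [called from map_offsets, line 21]
  map_offsets([2, 4, 11, 2, 3]) -> 3  [called from main, line 36]
  resolve_slot(3, 3) -> 12  [called from main, line 38]
Origin of each log line:
  1: logged in main at line 35
  2: logged in map_offsets at line 17
  3: logged in gauge_drift at line 8
  4: logged in gauge_drift at line 13
  5: logged in map_offsets at line 20
  6: logged in derive_floor at line 4
  7: logged in derive_floor at line 4
  8: logged in main at line 37
  9: logged in resolve_slot at line 24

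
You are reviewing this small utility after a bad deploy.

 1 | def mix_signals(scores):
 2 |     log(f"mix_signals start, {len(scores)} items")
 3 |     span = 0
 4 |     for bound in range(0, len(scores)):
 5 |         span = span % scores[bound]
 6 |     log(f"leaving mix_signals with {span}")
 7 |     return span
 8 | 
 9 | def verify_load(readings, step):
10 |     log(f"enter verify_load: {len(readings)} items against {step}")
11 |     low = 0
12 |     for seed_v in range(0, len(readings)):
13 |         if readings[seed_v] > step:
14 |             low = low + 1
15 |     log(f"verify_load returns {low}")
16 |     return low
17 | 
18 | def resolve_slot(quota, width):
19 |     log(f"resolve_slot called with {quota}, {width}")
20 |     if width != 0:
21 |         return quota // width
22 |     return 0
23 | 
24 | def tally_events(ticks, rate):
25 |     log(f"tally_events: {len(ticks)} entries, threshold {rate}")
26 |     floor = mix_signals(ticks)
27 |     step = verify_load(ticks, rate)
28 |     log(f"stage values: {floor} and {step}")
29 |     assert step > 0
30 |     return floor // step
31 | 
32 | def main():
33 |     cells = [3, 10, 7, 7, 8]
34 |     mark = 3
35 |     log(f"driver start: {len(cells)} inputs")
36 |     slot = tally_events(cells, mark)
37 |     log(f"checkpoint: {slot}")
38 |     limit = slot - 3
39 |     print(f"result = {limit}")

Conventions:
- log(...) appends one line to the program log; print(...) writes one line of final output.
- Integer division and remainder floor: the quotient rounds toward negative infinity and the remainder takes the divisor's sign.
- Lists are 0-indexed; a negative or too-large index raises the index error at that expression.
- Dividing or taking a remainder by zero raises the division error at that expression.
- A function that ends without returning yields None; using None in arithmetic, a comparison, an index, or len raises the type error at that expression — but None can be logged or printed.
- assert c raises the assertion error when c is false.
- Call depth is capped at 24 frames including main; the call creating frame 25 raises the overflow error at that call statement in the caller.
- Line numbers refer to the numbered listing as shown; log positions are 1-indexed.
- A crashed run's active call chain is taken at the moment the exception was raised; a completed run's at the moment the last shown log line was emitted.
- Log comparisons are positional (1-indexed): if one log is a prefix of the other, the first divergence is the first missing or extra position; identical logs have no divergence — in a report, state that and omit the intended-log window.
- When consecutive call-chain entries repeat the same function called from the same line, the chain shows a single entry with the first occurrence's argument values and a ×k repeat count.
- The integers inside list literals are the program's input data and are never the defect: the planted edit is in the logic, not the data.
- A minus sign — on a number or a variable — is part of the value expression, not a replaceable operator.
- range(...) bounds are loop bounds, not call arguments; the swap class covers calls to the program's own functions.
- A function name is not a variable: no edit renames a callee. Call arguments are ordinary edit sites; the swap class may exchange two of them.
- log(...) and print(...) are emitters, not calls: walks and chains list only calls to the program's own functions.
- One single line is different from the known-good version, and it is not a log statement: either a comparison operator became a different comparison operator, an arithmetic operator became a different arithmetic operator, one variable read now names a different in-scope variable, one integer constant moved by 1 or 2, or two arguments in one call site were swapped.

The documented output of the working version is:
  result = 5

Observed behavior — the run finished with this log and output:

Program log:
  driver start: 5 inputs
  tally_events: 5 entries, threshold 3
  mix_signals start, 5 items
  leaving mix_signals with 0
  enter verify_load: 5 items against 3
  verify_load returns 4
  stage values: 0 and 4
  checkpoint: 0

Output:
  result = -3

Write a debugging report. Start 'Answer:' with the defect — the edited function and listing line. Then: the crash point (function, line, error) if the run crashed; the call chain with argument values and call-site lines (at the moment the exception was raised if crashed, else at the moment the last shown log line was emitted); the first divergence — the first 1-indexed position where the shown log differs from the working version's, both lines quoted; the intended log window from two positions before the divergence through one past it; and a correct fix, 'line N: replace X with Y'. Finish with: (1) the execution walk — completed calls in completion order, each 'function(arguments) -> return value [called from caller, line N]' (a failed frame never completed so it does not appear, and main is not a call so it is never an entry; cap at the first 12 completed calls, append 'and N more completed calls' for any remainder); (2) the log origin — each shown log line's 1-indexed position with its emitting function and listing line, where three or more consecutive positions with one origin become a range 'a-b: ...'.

Answer: the defect is in mix_signals at line 5.
Key observation: The earliest visible damage is log position 4 — 'leaving mix_signals with 0' rather than the intended 'leaving mix_signals with 35'.
Call chain: main.
First divergence: position 4 — the shown line 'leaving mix_signals with 0' should read 'leaving mix_signals with 35'.
Intended log window:
  2: tally_events: 5 entries, threshold 3
  3: mix_signals start, 5 items
  4: leaving mix_signals with 35
  5: enter verify_load: 5 items against 3
Execution walk:
  mix_signals([3, 10, 7, 7, 8]) -> 0  [called from tally_events, line 26]
  verify_load([3, 10, 7, 7, 8], 3) -> 4  [called from tally_events, line 27]
  tally_events([3, 10, 7, 7, 8], 3) -> 0  [called from main, line 36]
Origin of each log line:
  1: from main, line 35
  2: from tally_events, line 25
  3: from mix_signals, line 2
  4: from mix_signals, line 6
  5: from verify_load, line 10
  6: from verify_load, line 15
  7: from tally_events, line 28
  8: from main, line 37
A correct fix: line 5: replace `%` with `+`.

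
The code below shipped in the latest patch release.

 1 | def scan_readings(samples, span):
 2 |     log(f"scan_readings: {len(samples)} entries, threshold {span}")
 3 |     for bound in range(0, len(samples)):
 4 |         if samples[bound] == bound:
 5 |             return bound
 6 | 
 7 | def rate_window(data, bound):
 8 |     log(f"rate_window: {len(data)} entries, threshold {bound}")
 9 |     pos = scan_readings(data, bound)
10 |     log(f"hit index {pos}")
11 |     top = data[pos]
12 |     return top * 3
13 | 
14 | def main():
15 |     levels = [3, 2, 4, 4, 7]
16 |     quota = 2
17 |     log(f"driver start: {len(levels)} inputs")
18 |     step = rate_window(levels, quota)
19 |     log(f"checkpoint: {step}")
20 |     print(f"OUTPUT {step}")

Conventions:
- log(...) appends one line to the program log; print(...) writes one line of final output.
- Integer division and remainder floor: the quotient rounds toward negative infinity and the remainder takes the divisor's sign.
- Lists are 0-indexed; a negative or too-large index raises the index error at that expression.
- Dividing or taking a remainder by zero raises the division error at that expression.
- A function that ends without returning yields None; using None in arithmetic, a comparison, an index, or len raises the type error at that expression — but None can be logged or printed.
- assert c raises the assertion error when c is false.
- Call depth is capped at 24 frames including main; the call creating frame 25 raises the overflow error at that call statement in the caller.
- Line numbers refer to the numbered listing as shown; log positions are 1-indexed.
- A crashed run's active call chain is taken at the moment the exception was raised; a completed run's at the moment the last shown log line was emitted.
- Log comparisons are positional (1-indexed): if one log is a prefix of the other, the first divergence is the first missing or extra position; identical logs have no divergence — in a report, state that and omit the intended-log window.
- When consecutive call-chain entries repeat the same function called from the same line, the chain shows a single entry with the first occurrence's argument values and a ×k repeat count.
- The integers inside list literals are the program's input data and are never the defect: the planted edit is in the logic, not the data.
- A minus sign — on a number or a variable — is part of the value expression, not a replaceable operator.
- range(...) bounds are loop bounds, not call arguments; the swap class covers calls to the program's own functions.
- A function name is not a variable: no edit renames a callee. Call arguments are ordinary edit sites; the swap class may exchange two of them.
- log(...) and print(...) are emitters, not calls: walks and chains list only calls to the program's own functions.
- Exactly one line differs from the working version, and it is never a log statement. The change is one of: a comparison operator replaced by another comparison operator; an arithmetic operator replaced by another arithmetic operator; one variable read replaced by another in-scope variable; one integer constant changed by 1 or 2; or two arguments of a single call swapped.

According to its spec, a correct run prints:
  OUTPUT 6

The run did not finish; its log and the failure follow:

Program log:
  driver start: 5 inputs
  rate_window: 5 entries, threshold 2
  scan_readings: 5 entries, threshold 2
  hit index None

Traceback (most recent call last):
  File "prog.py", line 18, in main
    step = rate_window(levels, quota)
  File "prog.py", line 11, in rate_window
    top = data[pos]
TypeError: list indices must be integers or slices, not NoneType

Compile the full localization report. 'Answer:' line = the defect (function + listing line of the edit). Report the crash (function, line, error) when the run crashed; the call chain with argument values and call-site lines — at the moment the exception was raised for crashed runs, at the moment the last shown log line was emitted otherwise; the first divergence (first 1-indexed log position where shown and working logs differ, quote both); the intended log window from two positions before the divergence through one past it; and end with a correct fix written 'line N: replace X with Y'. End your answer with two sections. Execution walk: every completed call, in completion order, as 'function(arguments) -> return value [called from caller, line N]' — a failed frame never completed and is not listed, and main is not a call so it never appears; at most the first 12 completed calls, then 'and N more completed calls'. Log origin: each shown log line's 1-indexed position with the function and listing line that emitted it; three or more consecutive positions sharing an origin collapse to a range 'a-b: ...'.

Answer: the defect is in scan_readings at line 4.
Key observation: At log position 4 the runs split — shown 'hit index None', but the working version logs 'hit index 1'.
Crash: rate_window, line 11, TypeError.
Call chain: main -> rate_window([3, 2, 4, 4, 7], 2) (called at line 18).
First divergence: at position 4 the run shows 'hit index None' where the working version logs 'hit index 1'.
Intended log window:
  2: rate_window: 5 entries, threshold 2
  3: scan_readings: 5 entries, threshold 2
  4: hit index 1
  5: checkpoint: 6
Execution walk:
  scan_readings([3, 2, 4, 4, 7], 2) -> None  [called from rate_window, line 9]
Origin of each log line:
  1: logged in main at line 17
  2: logged in rate_window at line 8
  3: logged in scan_readings at line 2
  4: logged in rate_window at line 10
A correct fix: line 4: replace `samples[bound] == bound` with `samples[bound] == span`.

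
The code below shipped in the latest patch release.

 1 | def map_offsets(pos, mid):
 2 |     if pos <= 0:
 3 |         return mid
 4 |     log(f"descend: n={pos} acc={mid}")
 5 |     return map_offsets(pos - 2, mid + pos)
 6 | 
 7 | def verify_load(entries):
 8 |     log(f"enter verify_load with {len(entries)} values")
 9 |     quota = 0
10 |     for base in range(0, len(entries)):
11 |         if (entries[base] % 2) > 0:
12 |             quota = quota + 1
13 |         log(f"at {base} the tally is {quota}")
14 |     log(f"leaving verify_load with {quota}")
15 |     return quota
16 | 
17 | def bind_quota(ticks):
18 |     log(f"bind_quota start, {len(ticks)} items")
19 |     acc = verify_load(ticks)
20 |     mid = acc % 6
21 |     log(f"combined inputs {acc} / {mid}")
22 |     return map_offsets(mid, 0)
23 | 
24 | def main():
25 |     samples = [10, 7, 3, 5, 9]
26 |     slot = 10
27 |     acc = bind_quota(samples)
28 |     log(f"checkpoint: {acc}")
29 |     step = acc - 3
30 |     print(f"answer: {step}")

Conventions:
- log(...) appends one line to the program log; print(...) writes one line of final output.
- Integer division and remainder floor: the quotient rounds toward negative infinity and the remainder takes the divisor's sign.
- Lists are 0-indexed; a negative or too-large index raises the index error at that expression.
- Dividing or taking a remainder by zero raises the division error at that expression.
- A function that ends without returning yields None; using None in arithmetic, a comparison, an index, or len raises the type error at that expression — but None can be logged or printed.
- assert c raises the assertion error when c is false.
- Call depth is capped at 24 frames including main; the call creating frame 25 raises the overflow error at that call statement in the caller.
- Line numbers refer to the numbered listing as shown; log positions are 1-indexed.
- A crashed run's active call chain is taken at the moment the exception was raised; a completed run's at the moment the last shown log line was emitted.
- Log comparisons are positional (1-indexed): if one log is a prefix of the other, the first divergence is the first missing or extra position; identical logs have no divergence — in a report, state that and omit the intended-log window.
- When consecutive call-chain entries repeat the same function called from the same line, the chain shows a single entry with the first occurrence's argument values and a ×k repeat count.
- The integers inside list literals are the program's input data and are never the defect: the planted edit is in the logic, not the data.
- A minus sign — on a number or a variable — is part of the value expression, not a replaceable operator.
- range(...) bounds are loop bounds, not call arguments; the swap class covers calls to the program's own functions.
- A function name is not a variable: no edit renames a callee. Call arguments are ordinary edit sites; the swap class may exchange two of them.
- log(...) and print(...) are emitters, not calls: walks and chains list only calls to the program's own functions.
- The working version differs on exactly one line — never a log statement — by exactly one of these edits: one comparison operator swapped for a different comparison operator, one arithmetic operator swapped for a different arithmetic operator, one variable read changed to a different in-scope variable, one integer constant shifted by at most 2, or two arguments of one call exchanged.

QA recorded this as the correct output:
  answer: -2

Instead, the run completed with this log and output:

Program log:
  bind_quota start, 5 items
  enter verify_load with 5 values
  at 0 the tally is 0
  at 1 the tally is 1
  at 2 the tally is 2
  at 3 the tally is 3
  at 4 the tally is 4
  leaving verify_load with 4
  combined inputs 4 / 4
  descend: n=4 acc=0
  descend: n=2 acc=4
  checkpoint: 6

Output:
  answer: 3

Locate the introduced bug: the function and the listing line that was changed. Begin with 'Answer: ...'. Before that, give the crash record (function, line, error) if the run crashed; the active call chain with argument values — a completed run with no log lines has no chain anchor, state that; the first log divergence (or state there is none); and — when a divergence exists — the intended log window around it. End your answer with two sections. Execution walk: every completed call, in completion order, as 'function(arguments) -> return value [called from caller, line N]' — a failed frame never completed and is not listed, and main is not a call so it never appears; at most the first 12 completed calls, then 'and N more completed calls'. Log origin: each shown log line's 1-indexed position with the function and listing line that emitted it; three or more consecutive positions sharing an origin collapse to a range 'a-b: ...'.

Answer: the defect is in verify_load at line 11.
Key fact: At log position 3 the runs split — shown 'at 0 the tally is 0', but the working version logs 'at 0 the tally is 1'.
Call chain: main.
First divergence: position 3; shown 'at 0 the tally is 0' vs intended 'at 0 the tally is 1'.
Intended log window:
  1: bind_quota start, 5 items
  2: enter verify_load with 5 values
  3: at 0 the tally is 1
  4: at 1 the tally is 1
Execution walk:
  verify_load([10, 7, 3, 5, 9]) -> 4  [called from bind_quota, line 19]
  map_offsets(0, 6) -> 6  [called from map_offsets, line 5]
  map_offsets(2, 4) -> 6  [called from map_offsets, line 5]
  map_offsets(4, 0) -> 6  [called from bind_quota, line 22]
  bind_quota([10, 7, 3, 5, 9]) -> 6  [called from main, line 27]
Log origin:
  1: logged in bind_quota at line 18
  2: logged in verify_load at line 8
  3-7: logged in verify_load at line 13
  8: logged in verify_load at line 14
  9: logged in bind_quota at line 21
  10: logged in map_offsets at line 4
  11: logged in map_offsets at line 4
  12: logged in main at line 28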